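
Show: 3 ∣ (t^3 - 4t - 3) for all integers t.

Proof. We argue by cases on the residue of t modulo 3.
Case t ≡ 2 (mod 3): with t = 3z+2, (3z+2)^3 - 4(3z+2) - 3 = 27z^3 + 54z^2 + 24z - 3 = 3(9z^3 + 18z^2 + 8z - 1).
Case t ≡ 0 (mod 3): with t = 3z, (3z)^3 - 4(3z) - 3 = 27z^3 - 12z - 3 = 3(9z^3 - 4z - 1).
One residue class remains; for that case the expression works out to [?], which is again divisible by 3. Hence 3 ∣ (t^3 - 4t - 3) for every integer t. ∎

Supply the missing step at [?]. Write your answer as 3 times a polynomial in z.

Only t ≡ 1 (mod 3) is unaccounted for. Put t = 3z+1:
(3z+1)^3 - 4(3z+1) - 3 expands to 27z^3 + 27z^2 - 3z - 6,
and factoring out 3 leaves 3(9z^3 + 9z^2 - z - 2).

3(9z^3 + 9z^2 - z - 2)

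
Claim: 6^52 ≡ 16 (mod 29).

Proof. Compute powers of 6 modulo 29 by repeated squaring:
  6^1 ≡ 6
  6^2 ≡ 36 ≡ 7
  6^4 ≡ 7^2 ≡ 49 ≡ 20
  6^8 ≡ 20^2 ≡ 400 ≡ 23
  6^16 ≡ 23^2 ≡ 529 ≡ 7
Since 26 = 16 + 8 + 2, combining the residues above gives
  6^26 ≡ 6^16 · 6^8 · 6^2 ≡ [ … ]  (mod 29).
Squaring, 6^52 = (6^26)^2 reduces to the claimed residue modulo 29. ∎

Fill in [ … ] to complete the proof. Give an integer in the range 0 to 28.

25

Multiply the listed residues: 7 · 23 · 7 = 161 → 1127.
Reducing modulo 29: 1127 = 38·29 + 25, so 6^26 ≡ 25.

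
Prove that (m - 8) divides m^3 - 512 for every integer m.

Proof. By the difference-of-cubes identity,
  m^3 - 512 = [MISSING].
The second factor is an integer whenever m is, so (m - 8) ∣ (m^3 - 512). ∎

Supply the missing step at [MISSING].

Polynomial division of m^3 - 512 by m - 8 leaves remainder 0 and quotient m^2 + 8m + 64.
Hence m^3 - 512 = (m - 8)(m^2 + 8m + 64).

(m - 8)(m^2 + 8m + 64)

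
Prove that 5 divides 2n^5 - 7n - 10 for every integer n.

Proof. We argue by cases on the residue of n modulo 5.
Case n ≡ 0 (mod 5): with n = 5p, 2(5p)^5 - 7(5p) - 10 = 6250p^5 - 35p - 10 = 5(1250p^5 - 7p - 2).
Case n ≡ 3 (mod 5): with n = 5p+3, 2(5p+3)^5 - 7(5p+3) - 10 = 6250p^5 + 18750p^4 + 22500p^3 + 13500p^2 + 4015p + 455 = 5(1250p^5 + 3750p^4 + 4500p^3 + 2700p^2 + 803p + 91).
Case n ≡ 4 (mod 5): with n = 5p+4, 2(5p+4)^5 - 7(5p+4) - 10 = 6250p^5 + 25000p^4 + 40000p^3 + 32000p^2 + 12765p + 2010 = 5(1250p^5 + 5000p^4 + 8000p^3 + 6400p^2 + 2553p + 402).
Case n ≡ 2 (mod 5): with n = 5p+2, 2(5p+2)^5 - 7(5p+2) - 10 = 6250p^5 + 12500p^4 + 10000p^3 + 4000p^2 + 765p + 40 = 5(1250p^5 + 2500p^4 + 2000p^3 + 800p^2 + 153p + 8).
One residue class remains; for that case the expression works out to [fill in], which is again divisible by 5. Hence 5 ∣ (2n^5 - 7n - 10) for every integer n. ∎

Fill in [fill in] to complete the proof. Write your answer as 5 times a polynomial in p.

5(1250p^5 + 1250p^4 + 500p^3 + 100p^2 + 3p - 3)

Only n ≡ 1 (mod 5) is unaccounted for. Put n = 5p+1:
2(5p+1)^5 - 7(5p+1) - 10 expands to 6250p^5 + 6250p^4 + 2500p^3 + 500p^2 + 15p - 15,
and factoring out 5 leaves 5(1250p^5 + 1250p^4 + 500p^3 + 100p^2 + 3p - 3).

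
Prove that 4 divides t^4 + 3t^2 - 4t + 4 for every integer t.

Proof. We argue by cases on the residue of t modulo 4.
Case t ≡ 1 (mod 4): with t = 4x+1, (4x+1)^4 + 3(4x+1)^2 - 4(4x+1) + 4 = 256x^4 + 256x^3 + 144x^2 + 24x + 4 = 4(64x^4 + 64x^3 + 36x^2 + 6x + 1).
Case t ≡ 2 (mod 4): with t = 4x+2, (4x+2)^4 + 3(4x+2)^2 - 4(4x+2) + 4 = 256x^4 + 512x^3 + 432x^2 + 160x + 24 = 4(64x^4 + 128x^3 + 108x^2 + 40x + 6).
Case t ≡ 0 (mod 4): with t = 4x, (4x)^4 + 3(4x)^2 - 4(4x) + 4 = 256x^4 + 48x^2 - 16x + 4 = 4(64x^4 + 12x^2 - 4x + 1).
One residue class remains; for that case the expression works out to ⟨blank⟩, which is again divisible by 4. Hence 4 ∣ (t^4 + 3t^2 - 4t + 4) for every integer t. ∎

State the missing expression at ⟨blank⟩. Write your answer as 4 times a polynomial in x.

The residues treated are {1, 2, 0}, so the missing case is t ≡ 3 (mod 4); write t = 4x+3.
Then (4x+3)^4 + 3(4x+3)^2 - 4(4x+3) + 4 = 256x^4 + 768x^3 + 912x^2 + 488x + 100 = 4(64x^4 + 192x^3 + 228x^2 + 122x + 25).

4(64x^4 + 192x^3 + 228x^2 + 122x + 25)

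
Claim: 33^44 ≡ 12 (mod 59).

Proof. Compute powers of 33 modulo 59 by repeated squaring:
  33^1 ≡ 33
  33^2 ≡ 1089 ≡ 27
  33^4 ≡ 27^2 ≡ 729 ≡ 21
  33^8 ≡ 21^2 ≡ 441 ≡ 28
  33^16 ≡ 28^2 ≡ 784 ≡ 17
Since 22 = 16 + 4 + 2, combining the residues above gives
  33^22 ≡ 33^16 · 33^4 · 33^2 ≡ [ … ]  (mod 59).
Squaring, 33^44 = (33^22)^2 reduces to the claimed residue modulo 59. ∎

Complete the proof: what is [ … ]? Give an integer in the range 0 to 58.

33^16 · 33^4 · 33^2 ≡ 17 · 21 · 27 = 9639.
9639 mod 59 = 22, so 33^22 ≡ 22 (mod 59).

22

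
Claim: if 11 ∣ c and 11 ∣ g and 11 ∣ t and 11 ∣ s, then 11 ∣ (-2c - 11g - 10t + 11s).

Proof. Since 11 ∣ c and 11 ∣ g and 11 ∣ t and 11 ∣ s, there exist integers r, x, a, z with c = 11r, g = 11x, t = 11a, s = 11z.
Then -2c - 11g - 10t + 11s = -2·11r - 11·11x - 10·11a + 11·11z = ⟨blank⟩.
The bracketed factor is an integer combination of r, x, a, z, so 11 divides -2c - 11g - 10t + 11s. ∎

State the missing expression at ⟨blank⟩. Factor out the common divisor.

11(-10a - 2r - 11x + 11z)

Each term has a factor of 11: -2·11r - 11·11x - 10·11a + 11·11z = 11·(-10a - 2r - 11x + 11z).
Since -10a - 2r - 11x + 11z is an integer, 11 ∣ (-2c - 11g - 10t + 11s).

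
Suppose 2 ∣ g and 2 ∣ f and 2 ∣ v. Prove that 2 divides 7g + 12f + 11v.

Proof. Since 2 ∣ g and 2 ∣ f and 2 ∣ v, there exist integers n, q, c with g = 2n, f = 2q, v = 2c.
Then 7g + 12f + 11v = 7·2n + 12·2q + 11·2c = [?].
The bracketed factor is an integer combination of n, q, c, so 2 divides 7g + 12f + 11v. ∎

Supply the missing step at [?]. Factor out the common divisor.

Each term has a factor of 2: 7·2n + 12·2q + 11·2c = 2·(11c + 7n + 12q).
Since 11c + 7n + 12q is an integer, 2 ∣ (7g + 12f + 11v).

2(11c + 7n + 12q)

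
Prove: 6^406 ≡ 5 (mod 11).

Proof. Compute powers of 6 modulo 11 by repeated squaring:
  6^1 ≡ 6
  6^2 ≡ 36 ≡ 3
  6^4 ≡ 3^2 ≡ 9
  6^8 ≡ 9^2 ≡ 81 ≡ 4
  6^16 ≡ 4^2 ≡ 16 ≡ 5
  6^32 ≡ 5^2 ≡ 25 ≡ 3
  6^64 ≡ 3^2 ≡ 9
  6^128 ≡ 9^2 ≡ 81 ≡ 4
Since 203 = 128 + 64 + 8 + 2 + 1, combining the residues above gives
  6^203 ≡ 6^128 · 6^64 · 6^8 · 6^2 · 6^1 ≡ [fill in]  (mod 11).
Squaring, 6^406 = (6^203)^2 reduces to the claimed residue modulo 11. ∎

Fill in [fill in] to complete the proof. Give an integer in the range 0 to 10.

7

6^128 · 6^64 · 6^8 · 6^2 · 6^1 ≡ 4 · 9 · 4 · 3 · 6 = 2592.
2592 mod 11 = 7, so 6^203 ≡ 7 (mod 11).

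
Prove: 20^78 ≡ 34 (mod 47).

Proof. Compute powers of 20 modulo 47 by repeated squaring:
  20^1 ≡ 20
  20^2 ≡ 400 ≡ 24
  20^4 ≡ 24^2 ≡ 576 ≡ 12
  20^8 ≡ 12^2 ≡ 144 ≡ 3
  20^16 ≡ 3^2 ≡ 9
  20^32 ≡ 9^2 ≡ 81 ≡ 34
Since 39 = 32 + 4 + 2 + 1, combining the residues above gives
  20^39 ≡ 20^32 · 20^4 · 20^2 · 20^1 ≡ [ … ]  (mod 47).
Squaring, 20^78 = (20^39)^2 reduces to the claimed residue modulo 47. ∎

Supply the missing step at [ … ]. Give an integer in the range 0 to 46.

Multiply the listed residues: 34 · 12 · 24 · 20 = 408 → 9792 → 195840.
Reducing modulo 47: 195840 = 4166·47 + 38, so 20^39 ≡ 38.

38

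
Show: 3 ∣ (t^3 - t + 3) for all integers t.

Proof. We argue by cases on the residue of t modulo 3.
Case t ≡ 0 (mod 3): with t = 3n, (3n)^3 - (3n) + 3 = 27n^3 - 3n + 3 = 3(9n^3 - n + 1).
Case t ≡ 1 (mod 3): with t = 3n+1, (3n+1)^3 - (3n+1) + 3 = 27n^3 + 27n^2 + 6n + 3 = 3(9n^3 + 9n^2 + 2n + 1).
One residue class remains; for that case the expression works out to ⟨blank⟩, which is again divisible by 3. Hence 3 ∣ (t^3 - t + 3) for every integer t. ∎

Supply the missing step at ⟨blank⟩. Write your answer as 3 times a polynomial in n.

3(9n^3 + 18n^2 + 11n + 3)

Only t ≡ 2 (mod 3) is unaccounted for. Put t = 3n+2:
(3n+2)^3 - (3n+2) + 3 expands to 27n^3 + 54n^2 + 33n + 9,
and factoring out 3 leaves 3(9n^3 + 18n^2 + 11n + 3).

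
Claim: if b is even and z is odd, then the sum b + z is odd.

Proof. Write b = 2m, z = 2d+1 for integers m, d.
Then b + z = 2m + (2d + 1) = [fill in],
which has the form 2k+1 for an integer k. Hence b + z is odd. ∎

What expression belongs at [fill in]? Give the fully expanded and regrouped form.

Expanding: 2m + (2d + 1) = 2d + 2m + 1.
Every term except the constant is even, so this is 2(d + m) + 1,
and d + m ∈ ℤ gives the required form.

2(d + m) + 1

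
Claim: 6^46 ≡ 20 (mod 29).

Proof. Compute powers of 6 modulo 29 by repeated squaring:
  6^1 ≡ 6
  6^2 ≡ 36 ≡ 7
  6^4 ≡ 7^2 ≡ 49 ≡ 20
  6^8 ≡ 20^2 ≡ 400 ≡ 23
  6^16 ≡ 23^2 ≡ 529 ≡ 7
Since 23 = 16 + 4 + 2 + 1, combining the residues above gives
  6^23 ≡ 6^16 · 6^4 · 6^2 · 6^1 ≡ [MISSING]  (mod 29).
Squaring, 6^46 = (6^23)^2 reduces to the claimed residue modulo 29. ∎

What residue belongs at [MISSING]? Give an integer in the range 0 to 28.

22

Multiply the listed residues: 7 · 20 · 7 · 6 = 140 → 980 → 5880.
Reducing modulo 29: 5880 = 202·29 + 22, so 6^23 ≡ 22.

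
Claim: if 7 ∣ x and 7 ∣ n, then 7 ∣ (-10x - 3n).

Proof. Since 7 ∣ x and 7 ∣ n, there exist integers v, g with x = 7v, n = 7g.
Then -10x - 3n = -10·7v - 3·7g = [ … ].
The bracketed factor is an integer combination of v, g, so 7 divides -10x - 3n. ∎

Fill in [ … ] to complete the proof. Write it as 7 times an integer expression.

Each term has a factor of 7: -10·7v - 3·7g = 7·(-3g - 10v).
Since -3g - 10v is an integer, 7 ∣ (-10x - 3n).

7(-3g - 10v)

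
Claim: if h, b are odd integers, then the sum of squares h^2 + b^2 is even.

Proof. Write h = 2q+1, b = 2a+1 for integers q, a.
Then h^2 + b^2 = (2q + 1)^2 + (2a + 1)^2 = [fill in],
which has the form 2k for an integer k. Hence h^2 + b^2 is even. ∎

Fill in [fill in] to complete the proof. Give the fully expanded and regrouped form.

(2q + 1)^2 + (2a + 1)^2 = 4a^2 + 4a + 4q^2 + 4q + 2
= 2(2a^2 + 2a + 2q^2 + 2q + 1).
Since 2a^2 + 2a + 2q^2 + 2q + 1 is an integer, the sum of squares is of the form 2k for an integer k.

2(2a^2 + 2a + 2q^2 + 2q + 1)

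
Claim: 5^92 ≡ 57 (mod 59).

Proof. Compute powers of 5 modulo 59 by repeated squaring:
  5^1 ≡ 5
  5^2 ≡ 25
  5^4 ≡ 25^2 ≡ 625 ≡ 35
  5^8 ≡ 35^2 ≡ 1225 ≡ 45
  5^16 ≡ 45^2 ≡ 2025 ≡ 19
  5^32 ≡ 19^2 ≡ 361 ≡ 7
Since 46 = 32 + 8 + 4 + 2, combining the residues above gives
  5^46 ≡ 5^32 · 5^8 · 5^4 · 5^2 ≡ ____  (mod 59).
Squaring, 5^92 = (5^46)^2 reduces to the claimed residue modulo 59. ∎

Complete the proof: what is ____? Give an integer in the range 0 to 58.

36

5^32 · 5^8 · 5^4 · 5^2 ≡ 7 · 45 · 35 · 25 = 275625.
275625 mod 59 = 36, so 5^46 ≡ 36 (mod 59).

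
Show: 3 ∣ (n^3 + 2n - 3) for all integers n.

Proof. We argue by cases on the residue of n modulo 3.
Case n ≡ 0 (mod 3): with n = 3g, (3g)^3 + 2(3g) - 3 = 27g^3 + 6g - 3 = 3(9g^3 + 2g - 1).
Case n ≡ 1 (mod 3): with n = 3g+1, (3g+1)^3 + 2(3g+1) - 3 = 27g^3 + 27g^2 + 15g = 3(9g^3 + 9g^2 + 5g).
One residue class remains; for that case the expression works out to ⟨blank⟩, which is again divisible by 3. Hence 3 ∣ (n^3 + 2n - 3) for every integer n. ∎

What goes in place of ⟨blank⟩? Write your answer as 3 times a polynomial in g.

3(9g^3 + 18g^2 + 14g + 3)

Only n ≡ 2 (mod 3) is unaccounted for. Put n = 3g+2:
(3g+2)^3 + 2(3g+2) - 3 expands to 27g^3 + 54g^2 + 42g + 9,
and factoring out 3 leaves 3(9g^3 + 18g^2 + 14g + 3).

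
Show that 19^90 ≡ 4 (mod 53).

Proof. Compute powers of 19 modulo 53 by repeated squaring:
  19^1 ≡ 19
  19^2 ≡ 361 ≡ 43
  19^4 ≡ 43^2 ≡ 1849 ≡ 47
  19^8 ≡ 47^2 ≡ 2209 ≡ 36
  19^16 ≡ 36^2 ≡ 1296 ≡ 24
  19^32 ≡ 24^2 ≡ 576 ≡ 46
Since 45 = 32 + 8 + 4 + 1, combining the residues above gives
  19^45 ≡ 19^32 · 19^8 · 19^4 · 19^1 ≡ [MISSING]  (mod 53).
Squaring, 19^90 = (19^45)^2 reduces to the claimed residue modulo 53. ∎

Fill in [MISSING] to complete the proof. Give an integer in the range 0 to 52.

2

Multiply the listed residues: 46 · 36 · 47 · 19 = 1656 → 77832 → 1478808.
Reducing modulo 53: 1478808 = 27902·53 + 2, so 19^45 ≡ 2.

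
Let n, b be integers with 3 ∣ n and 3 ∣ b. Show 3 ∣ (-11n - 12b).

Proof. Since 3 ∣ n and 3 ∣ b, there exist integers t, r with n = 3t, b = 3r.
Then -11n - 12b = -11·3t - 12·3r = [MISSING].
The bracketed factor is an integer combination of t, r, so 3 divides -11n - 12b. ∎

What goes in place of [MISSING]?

Each term has a factor of 3: -11·3t - 12·3r = 3·(-12r - 11t).
Since -12r - 11t is an integer, 3 ∣ (-11n - 12b).

3(-12r - 11t)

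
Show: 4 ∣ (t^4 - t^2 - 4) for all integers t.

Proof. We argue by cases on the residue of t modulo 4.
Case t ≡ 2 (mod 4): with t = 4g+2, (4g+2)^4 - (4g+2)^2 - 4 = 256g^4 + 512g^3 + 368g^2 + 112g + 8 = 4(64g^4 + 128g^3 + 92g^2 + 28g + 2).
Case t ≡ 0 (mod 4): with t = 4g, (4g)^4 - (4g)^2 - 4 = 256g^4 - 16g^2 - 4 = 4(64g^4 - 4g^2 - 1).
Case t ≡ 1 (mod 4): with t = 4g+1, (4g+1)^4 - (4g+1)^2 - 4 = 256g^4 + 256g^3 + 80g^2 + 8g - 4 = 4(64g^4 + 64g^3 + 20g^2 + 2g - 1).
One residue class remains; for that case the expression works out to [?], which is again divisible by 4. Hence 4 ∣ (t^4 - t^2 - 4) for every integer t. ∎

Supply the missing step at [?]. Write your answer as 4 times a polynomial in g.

4(64g^4 + 192g^3 + 212g^2 + 102g + 17)

The residues treated are {2, 0, 1}, so the missing case is t ≡ 3 (mod 4); write t = 4g+3.
Then (4g+3)^4 - (4g+3)^2 - 4 = 256g^4 + 768g^3 + 848g^2 + 408g + 68 = 4(64g^4 + 192g^3 + 212g^2 + 102g + 17).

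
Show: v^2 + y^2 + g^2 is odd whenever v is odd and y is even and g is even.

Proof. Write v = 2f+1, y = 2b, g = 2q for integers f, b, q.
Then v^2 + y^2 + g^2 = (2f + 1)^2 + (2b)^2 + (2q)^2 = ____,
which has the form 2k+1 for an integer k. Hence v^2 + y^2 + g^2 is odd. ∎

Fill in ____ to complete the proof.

Expanding: (2f + 1)^2 + (2b)^2 + (2q)^2 = 4b^2 + 4f^2 + 4f + 4q^2 + 1.
Every term except the constant is even, so this is 2(2b^2 + 2f^2 + 2f + 2q^2) + 1,
and 2b^2 + 2f^2 + 2f + 2q^2 ∈ ℤ gives the required form.

2(2b^2 + 2f^2 + 2f + 2q^2) + 1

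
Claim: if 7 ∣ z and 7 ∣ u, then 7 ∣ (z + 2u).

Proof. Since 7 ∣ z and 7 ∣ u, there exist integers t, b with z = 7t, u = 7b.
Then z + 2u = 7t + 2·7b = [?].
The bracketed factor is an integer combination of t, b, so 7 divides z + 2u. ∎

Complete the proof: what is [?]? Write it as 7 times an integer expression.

Each term has a factor of 7: 7t + 2·7b = 7·(2b + t).
Since 2b + t is an integer, 7 ∣ (z + 2u).

7(2b + t)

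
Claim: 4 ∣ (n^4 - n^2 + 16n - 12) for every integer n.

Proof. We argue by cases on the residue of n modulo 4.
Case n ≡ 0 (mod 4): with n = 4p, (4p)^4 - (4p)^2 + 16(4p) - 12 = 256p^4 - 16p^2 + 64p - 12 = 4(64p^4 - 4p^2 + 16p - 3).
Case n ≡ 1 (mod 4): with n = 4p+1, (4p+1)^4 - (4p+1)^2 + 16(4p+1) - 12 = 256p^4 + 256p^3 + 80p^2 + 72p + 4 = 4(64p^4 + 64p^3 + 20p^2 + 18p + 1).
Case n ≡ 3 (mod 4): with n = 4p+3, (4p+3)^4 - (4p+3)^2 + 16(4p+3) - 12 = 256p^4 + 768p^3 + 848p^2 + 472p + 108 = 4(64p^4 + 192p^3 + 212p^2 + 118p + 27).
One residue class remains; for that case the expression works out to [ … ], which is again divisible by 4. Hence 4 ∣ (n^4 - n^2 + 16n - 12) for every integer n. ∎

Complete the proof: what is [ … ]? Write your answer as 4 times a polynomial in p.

Only n ≡ 2 (mod 4) is unaccounted for. Put n = 4p+2:
(4p+2)^4 - (4p+2)^2 + 16(4p+2) - 12 expands to 256p^4 + 512p^3 + 368p^2 + 176p + 32,
and factoring out 4 leaves 4(64p^4 + 128p^3 + 92p^2 + 44p + 8).

4(64p^4 + 128p^3 + 92p^2 + 44p + 8)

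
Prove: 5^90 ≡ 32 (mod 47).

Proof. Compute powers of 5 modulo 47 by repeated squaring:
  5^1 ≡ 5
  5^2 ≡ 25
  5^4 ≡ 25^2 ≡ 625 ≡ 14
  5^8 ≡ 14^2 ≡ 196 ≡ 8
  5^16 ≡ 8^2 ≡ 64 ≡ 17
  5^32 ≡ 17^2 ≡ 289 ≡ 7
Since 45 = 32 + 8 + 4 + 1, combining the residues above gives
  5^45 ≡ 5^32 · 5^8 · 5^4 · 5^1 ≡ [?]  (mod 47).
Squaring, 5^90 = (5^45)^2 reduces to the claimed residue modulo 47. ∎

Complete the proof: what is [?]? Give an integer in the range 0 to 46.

19

5^32 · 5^8 · 5^4 · 5^1 ≡ 7 · 8 · 14 · 5 = 3920.
3920 mod 47 = 19, so 5^45 ≡ 19 (mod 47).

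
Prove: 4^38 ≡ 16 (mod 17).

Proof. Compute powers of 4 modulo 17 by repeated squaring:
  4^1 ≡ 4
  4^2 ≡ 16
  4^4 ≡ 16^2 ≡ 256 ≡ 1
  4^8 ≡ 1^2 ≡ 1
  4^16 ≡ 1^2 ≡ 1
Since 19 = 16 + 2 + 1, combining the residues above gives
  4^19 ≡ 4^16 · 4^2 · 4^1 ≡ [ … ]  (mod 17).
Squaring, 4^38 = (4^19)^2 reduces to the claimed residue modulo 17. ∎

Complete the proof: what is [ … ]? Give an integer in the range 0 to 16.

13

Multiply the listed residues: 1 · 16 · 4 = 16 → 64.
Reducing modulo 17: 64 = 3·17 + 13, so 4^19 ≡ 13.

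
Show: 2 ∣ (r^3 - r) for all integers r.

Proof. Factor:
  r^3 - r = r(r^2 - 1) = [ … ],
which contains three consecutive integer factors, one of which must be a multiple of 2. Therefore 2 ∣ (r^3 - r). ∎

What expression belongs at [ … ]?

(r - 1)r(r + 1)

r(r^2 - 1) = r(r - 1)(r + 1) = (r - 1)r(r + 1).
These three factors are consecutive integers, so their product is divisible by 2.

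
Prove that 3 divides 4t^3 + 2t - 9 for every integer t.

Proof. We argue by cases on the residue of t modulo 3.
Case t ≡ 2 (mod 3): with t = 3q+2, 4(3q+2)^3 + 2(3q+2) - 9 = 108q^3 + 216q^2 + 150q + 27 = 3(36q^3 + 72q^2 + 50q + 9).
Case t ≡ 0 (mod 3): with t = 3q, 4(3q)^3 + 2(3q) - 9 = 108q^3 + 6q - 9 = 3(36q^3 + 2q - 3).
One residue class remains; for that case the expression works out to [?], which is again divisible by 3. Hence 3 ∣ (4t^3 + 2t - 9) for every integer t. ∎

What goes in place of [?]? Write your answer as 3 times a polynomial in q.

3(36q^3 + 36q^2 + 14q - 1)

The residues treated are {2, 0}, so the missing case is t ≡ 1 (mod 3); write t = 3q+1.
Then 4(3q+1)^3 + 2(3q+1) - 9 = 108q^3 + 108q^2 + 42q - 3 = 3(36q^3 + 36q^2 + 14q - 1).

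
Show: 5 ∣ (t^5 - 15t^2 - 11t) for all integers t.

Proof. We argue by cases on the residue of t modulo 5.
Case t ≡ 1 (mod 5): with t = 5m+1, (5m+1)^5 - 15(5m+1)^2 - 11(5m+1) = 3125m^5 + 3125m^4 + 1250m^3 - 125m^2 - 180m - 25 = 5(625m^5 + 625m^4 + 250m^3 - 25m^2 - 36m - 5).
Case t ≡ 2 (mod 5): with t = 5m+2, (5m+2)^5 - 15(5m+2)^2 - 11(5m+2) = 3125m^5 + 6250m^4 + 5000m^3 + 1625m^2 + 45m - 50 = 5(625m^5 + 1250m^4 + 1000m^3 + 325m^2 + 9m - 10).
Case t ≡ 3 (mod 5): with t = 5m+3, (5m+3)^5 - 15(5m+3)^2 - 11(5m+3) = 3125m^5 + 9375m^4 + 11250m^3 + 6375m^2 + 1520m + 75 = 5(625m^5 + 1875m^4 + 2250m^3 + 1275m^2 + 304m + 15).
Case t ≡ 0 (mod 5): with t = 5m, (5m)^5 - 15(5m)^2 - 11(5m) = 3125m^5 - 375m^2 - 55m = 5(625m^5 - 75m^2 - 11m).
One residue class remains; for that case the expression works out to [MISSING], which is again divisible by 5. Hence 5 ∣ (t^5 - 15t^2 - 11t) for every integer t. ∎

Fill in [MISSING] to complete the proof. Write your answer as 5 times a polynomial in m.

The residues treated are {1, 2, 3, 0}, so the missing case is t ≡ 4 (mod 5); write t = 5m+4.
Then (5m+4)^5 - 15(5m+4)^2 - 11(5m+4) = 3125m^5 + 12500m^4 + 20000m^3 + 15625m^2 + 5745m + 740 = 5(625m^5 + 2500m^4 + 4000m^3 + 3125m^2 + 1149m + 148).

5(625m^5 + 2500m^4 + 4000m^3 + 3125m^2 + 1149m + 148)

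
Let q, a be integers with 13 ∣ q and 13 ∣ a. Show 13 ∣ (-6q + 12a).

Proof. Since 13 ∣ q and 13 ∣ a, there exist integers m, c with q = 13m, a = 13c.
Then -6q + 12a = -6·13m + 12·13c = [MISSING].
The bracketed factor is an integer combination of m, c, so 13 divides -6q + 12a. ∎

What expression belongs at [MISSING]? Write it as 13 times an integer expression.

Each term has a factor of 13: -6·13m + 12·13c = 13·(12c - 6m).
Since 12c - 6m is an integer, 13 ∣ (-6q + 12a).

13(12c - 6m)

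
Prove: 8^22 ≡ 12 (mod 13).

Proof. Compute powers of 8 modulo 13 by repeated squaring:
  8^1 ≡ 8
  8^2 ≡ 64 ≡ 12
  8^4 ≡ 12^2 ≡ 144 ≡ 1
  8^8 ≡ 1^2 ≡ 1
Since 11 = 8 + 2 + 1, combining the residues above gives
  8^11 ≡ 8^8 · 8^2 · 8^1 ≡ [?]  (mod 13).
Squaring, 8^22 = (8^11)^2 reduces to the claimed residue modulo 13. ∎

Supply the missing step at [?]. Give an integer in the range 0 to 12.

5

Multiply the listed residues: 1 · 12 · 8 = 12 → 96.
Reducing modulo 13: 96 = 7·13 + 5, so 8^11 ≡ 5.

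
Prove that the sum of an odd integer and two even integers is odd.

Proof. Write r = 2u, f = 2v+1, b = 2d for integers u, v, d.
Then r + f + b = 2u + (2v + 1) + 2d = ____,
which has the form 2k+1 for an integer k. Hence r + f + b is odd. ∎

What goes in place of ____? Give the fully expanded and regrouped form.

2(d + u + v) + 1

2u + (2v + 1) + 2d = 2d + 2u + 2v + 1
= 2(d + u + v) + 1.
Since d + u + v is an integer, the sum is of the form 2k+1 for an integer k.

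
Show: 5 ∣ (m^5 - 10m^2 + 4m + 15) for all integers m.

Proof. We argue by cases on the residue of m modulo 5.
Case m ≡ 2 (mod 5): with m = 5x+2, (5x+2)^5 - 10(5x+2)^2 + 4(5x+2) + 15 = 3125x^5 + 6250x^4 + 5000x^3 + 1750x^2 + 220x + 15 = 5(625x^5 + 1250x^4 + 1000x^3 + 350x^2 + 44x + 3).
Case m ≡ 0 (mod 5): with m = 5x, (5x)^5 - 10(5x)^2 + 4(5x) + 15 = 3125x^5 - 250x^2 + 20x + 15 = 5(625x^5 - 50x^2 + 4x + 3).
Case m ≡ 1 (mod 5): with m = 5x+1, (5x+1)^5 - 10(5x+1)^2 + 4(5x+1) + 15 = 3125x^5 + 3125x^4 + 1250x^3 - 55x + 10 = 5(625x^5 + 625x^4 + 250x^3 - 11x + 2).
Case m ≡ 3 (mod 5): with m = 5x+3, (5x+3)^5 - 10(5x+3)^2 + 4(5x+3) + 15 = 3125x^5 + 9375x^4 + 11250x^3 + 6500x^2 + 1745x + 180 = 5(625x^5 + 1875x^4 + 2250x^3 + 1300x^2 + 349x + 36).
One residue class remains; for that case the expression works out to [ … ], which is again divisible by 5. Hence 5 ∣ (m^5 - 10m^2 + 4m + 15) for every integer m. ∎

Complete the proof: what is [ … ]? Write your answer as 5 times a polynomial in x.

Only m ≡ 4 (mod 5) is unaccounted for. Put m = 5x+4:
(5x+4)^5 - 10(5x+4)^2 + 4(5x+4) + 15 expands to 3125x^5 + 12500x^4 + 20000x^3 + 15750x^2 + 6020x + 895,
and factoring out 5 leaves 5(625x^5 + 2500x^4 + 4000x^3 + 3150x^2 + 1204x + 179).

5(625x^5 + 2500x^4 + 4000x^3 + 3150x^2 + 1204x + 179)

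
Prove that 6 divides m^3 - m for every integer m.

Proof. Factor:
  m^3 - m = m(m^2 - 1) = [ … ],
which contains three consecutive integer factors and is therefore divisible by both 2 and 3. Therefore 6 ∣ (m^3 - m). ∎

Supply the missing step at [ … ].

m(m^2 - 1) = m(m - 1)(m + 1) = (m - 1)m(m + 1).
These three factors are consecutive integers, so their product is divisible by 6.

(m - 1)m(m + 1)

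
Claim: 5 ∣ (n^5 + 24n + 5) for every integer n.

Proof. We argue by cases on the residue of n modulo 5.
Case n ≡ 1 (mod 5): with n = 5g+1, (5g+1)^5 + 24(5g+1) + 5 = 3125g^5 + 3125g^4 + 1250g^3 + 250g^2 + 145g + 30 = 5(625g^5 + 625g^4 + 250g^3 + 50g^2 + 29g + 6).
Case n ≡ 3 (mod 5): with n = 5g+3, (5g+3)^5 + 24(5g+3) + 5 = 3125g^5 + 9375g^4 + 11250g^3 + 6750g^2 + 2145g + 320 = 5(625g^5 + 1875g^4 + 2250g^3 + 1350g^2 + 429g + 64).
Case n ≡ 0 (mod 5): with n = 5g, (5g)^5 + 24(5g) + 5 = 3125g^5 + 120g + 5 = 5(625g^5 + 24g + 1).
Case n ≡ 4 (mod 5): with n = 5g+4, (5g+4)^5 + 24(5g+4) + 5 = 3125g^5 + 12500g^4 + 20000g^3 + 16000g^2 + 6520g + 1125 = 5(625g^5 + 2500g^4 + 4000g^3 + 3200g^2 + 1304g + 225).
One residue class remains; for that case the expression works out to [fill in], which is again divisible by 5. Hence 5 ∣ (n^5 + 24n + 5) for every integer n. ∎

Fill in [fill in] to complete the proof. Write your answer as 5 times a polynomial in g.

5(625g^5 + 1250g^4 + 1000g^3 + 400g^2 + 104g + 17)

The residues treated are {1, 3, 0, 4}, so the missing case is n ≡ 2 (mod 5); write n = 5g+2.
Then (5g+2)^5 + 24(5g+2) + 5 = 3125g^5 + 6250g^4 + 5000g^3 + 2000g^2 + 520g + 85 = 5(625g^5 + 1250g^4 + 1000g^3 + 400g^2 + 104g + 17).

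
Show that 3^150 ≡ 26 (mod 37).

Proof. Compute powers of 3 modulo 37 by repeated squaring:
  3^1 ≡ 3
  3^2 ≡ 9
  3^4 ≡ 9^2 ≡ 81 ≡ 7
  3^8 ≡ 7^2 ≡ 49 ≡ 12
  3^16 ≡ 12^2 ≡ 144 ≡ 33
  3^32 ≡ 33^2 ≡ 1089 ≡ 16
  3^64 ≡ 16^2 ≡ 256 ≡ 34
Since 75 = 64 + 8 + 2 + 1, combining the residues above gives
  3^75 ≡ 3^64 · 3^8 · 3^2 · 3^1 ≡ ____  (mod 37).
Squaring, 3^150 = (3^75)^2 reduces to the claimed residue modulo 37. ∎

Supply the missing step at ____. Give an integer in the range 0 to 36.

3^64 · 3^8 · 3^2 · 3^1 ≡ 34 · 12 · 9 · 3 = 11016.
11016 mod 37 = 27, so 3^75 ≡ 27 (mod 37).

27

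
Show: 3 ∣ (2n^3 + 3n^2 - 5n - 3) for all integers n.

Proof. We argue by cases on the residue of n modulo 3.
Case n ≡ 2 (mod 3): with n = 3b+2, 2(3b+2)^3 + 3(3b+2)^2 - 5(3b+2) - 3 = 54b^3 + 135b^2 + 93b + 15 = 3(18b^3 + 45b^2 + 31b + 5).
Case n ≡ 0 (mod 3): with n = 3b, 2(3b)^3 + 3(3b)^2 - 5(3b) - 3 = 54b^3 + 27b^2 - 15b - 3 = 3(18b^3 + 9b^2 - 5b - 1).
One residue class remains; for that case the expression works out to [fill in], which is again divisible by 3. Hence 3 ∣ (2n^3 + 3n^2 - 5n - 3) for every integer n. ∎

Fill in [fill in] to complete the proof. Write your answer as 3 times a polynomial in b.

Only n ≡ 1 (mod 3) is unaccounted for. Put n = 3b+1:
2(3b+1)^3 + 3(3b+1)^2 - 5(3b+1) - 3 expands to 54b^3 + 81b^2 + 21b - 3,
and factoring out 3 leaves 3(18b^3 + 27b^2 + 7b - 1).

3(18b^3 + 27b^2 + 7b - 1)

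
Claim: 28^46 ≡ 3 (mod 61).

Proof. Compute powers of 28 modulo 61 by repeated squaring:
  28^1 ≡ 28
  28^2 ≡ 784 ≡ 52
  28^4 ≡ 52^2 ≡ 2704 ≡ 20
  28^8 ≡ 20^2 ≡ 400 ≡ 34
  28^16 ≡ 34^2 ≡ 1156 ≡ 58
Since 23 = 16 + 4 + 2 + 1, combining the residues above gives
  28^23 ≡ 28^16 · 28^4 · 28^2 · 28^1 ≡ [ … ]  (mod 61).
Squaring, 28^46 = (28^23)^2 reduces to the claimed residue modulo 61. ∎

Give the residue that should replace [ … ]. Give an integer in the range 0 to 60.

53

28^16 · 28^4 · 28^2 · 28^1 ≡ 58 · 20 · 52 · 28 = 1688960.
1688960 mod 61 = 53, so 28^23 ≡ 53 (mod 61).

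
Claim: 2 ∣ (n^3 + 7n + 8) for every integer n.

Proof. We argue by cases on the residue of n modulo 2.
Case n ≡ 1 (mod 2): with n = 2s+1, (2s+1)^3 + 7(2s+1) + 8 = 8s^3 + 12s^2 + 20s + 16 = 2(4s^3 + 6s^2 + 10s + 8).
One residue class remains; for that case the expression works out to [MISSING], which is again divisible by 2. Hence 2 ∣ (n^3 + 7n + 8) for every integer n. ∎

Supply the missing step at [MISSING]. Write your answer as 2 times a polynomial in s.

2(4s^3 + 7s + 4)

The residues treated are {1}, so the missing case is n ≡ 0 (mod 2); write n = 2s.
Then (2s)^3 + 7(2s) + 8 = 8s^3 + 14s + 8 = 2(4s^3 + 7s + 4).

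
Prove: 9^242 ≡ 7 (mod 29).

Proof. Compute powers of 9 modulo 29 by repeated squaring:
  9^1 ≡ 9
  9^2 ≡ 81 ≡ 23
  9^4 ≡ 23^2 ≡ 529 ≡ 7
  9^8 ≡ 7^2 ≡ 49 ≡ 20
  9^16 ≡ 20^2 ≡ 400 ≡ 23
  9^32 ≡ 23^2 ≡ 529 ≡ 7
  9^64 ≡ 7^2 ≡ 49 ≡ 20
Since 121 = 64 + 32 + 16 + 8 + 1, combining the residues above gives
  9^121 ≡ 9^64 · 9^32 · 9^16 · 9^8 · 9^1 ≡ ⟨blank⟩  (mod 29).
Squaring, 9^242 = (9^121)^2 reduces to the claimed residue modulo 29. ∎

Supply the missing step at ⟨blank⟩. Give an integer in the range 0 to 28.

6

9^64 · 9^32 · 9^16 · 9^8 · 9^1 ≡ 20 · 7 · 23 · 20 · 9 = 579600.
579600 mod 29 = 6, so 9^121 ≡ 6 (mod 29).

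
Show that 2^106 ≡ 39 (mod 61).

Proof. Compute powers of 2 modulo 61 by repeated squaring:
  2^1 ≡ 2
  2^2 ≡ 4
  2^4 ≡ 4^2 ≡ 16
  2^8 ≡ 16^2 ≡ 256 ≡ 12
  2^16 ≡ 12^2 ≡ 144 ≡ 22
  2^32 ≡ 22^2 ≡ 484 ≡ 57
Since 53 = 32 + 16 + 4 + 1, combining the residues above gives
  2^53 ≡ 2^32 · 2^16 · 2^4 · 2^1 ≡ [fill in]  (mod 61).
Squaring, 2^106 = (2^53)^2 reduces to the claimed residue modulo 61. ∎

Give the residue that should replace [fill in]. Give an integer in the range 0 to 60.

2^32 · 2^16 · 2^4 · 2^1 ≡ 57 · 22 · 16 · 2 = 40128.
40128 mod 61 = 51, so 2^53 ≡ 51 (mod 61).

51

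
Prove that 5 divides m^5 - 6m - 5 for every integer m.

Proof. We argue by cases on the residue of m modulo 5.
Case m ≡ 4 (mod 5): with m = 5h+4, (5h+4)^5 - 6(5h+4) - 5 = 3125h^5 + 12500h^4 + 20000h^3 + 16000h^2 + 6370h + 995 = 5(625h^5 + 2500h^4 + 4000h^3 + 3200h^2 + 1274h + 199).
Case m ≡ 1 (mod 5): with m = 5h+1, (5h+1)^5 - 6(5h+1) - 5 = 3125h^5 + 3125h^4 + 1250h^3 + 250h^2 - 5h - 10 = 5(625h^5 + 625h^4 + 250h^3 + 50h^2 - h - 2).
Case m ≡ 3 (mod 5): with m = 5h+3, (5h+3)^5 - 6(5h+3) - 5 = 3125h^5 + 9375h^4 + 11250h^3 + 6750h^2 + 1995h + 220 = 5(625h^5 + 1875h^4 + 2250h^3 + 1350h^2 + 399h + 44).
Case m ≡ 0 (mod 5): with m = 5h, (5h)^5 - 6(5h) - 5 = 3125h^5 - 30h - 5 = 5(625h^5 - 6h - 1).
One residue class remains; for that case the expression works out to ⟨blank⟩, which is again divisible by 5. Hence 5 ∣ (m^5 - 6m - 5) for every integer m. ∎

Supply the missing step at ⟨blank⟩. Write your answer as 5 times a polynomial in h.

5(625h^5 + 1250h^4 + 1000h^3 + 400h^2 + 74h + 3)

The residues treated are {4, 1, 3, 0}, so the missing case is m ≡ 2 (mod 5); write m = 5h+2.
Then (5h+2)^5 - 6(5h+2) - 5 = 3125h^5 + 6250h^4 + 5000h^3 + 2000h^2 + 370h + 15 = 5(625h^5 + 1250h^4 + 1000h^3 + 400h^2 + 74h + 3).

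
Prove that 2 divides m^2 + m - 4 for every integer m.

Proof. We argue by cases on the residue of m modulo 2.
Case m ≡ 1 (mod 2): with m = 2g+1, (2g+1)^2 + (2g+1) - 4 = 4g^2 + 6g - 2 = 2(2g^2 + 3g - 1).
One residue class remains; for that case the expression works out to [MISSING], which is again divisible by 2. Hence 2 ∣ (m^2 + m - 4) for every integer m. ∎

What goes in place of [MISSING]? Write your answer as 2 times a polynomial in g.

2(2g^2 + g - 2)

The residues treated are {1}, so the missing case is m ≡ 0 (mod 2); write m = 2g.
Then (2g)^2 + (2g) - 4 = 4g^2 + 2g - 4 = 2(2g^2 + g - 2).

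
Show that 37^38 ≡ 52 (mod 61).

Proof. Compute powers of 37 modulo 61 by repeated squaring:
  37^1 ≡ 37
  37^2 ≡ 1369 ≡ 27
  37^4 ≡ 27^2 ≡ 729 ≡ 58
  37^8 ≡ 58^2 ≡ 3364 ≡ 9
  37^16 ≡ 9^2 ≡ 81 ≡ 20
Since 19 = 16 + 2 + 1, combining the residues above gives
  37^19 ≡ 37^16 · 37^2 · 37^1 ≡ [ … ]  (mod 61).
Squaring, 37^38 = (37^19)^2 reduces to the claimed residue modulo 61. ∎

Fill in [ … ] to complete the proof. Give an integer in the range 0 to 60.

33

Multiply the listed residues: 20 · 27 · 37 = 540 → 19980.
Reducing modulo 61: 19980 = 327·61 + 33, so 37^19 ≡ 33.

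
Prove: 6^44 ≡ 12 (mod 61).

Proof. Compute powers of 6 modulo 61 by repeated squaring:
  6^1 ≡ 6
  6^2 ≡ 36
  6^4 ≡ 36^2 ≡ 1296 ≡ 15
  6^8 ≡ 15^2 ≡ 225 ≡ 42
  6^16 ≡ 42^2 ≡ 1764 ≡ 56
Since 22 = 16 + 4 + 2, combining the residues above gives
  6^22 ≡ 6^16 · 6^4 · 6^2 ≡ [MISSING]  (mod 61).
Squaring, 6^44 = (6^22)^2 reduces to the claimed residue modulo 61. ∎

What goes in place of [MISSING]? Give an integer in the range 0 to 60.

Multiply the listed residues: 56 · 15 · 36 = 840 → 30240.
Reducing modulo 61: 30240 = 495·61 + 45, so 6^22 ≡ 45.

45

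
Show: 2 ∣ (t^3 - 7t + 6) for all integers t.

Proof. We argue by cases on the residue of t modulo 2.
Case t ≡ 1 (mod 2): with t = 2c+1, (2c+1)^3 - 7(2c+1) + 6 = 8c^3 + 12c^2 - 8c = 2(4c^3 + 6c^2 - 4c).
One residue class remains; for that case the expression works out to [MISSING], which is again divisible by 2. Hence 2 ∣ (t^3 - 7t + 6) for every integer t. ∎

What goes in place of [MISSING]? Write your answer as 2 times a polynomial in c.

The residues treated are {1}, so the missing case is t ≡ 0 (mod 2); write t = 2c.
Then (2c)^3 - 7(2c) + 6 = 8c^3 - 14c + 6 = 2(4c^3 - 7c + 3).

2(4c^3 - 7c + 3)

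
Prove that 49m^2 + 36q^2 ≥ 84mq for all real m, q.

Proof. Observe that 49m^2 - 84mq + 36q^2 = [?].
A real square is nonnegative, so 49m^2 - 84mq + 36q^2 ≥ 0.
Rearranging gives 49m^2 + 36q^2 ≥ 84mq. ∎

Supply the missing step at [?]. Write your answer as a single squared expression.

The leading and trailing coefficients are 7^2 and 6^2, and 84 = 2·7·6, so the trinomial is (7m - 6q)^2.
Hence 49m^2 - 84mq + 36q^2 ≥ 0.

(7m - 6q)^2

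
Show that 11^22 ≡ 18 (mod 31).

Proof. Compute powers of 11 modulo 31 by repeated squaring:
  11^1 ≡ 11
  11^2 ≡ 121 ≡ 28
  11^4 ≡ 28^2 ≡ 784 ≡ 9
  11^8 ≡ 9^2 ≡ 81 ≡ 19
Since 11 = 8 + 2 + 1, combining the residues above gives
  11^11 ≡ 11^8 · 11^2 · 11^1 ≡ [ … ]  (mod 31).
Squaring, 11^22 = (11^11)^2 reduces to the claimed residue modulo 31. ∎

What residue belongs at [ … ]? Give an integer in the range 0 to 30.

Multiply the listed residues: 19 · 28 · 11 = 532 → 5852.
Reducing modulo 31: 5852 = 188·31 + 24, so 11^11 ≡ 24.

24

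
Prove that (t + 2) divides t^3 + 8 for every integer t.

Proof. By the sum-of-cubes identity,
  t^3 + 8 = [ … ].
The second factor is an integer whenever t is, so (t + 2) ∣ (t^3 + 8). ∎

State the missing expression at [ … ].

(t + 2)(t^2 - 2t + 4)

Polynomial division of t^3 + 8 by t + 2 leaves remainder 0 and quotient t^2 - 2t + 4.
Hence t^3 + 8 = (t + 2)(t^2 - 2t + 4).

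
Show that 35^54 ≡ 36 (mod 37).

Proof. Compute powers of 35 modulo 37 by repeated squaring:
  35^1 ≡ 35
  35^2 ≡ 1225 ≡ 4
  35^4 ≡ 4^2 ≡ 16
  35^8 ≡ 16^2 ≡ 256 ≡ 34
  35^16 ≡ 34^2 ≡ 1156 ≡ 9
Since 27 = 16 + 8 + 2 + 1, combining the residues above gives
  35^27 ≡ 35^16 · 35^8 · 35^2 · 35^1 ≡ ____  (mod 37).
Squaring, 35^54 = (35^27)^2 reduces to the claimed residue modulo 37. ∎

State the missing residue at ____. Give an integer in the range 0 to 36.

31

35^16 · 35^8 · 35^2 · 35^1 ≡ 9 · 34 · 4 · 35 = 42840.
42840 mod 37 = 31, so 35^27 ≡ 31 (mod 37).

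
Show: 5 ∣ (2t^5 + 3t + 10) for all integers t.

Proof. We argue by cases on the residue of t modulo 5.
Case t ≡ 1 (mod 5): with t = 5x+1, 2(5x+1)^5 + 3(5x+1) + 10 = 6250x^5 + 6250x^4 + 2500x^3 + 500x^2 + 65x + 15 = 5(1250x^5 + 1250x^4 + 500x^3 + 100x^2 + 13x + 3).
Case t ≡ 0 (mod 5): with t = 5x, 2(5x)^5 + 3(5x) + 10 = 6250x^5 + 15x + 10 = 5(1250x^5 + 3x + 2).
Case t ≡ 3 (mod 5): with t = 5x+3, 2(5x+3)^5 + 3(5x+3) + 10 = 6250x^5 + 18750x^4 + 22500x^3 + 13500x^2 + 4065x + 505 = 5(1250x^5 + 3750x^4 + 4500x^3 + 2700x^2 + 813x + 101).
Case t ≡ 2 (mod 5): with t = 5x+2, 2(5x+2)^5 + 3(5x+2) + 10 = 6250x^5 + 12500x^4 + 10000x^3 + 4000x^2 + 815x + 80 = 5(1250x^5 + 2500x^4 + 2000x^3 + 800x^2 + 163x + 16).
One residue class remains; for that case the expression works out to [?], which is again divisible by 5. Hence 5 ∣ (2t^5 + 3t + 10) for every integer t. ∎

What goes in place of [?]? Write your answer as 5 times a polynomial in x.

5(1250x^5 + 5000x^4 + 8000x^3 + 6400x^2 + 2563x + 414)

The residues treated are {1, 0, 3, 2}, so the missing case is t ≡ 4 (mod 5); write t = 5x+4.
Then 2(5x+4)^5 + 3(5x+4) + 10 = 6250x^5 + 25000x^4 + 40000x^3 + 32000x^2 + 12815x + 2070 = 5(1250x^5 + 5000x^4 + 8000x^3 + 6400x^2 + 2563x + 414).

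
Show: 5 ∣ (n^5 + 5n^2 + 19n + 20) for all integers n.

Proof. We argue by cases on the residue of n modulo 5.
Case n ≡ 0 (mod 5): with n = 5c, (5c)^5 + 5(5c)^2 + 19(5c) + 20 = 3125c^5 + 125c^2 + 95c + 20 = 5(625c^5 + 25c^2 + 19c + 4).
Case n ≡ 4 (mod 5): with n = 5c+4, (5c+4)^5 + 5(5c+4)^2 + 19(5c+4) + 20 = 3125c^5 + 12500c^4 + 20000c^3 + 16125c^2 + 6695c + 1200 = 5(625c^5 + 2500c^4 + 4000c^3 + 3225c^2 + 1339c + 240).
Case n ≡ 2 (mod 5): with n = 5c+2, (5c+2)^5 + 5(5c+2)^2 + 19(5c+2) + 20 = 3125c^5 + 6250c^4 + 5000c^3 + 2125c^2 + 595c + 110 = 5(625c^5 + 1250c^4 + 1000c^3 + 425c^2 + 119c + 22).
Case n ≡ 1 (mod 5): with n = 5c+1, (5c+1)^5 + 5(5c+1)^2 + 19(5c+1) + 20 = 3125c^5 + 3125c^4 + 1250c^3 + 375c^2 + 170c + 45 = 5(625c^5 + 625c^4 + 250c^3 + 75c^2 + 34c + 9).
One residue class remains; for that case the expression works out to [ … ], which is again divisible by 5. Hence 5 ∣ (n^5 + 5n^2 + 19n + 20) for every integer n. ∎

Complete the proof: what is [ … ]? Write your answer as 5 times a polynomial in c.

5(625c^5 + 1875c^4 + 2250c^3 + 1375c^2 + 454c + 73)

The residues treated are {0, 4, 2, 1}, so the missing case is n ≡ 3 (mod 5); write n = 5c+3.
Then (5c+3)^5 + 5(5c+3)^2 + 19(5c+3) + 20 = 3125c^5 + 9375c^4 + 11250c^3 + 6875c^2 + 2270c + 365 = 5(625c^5 + 1875c^4 + 2250c^3 + 1375c^2 + 454c + 73).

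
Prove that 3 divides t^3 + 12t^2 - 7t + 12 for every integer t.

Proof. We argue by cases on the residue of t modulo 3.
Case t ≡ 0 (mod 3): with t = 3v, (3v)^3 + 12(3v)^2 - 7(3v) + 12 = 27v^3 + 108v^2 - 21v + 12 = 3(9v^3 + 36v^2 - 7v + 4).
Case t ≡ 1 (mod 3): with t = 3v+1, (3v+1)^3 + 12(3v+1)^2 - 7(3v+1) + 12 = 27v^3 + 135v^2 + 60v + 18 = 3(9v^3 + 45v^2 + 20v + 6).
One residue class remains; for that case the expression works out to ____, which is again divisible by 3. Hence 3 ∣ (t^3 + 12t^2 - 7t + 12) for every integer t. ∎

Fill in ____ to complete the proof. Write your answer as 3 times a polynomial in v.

3(9v^3 + 54v^2 + 53v + 18)

The residues treated are {0, 1}, so the missing case is t ≡ 2 (mod 3); write t = 3v+2.
Then (3v+2)^3 + 12(3v+2)^2 - 7(3v+2) + 12 = 27v^3 + 162v^2 + 159v + 54 = 3(9v^3 + 54v^2 + 53v + 18).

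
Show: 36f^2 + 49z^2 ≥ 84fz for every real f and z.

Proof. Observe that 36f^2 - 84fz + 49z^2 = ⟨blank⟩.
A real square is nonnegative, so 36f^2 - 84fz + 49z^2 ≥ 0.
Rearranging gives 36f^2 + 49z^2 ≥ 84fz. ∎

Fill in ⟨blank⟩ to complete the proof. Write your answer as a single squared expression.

The leading and trailing coefficients are 6^2 and 7^2, and 84 = 2·6·7, so the trinomial is (6f - 7z)^2.
Hence 36f^2 - 84fz + 49z^2 ≥ 0.

(6f - 7z)^2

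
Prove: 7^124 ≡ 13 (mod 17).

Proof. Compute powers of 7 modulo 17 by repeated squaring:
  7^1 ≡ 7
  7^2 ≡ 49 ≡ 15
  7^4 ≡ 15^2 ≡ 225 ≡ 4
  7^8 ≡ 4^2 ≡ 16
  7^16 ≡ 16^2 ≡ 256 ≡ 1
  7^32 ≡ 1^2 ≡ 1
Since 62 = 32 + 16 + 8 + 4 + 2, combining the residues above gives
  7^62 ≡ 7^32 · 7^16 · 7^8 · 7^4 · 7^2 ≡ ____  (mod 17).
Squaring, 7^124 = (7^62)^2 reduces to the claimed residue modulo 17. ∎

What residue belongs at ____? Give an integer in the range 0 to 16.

8

7^32 · 7^16 · 7^8 · 7^4 · 7^2 ≡ 1 · 1 · 16 · 4 · 15 = 960.
960 mod 17 = 8, so 7^62 ≡ 8 (mod 17).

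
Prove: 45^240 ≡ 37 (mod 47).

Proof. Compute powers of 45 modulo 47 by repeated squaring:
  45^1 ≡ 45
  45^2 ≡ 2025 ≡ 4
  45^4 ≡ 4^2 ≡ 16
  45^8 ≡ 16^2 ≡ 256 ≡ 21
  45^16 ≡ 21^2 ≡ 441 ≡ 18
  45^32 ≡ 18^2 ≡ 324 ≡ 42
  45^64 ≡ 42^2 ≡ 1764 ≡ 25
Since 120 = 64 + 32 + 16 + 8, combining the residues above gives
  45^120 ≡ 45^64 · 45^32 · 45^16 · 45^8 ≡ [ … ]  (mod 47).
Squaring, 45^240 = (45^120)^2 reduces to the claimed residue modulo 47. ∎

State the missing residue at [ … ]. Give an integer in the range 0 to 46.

45^64 · 45^32 · 45^16 · 45^8 ≡ 25 · 42 · 18 · 21 = 396900.
396900 mod 47 = 32, so 45^120 ≡ 32 (mod 47).

32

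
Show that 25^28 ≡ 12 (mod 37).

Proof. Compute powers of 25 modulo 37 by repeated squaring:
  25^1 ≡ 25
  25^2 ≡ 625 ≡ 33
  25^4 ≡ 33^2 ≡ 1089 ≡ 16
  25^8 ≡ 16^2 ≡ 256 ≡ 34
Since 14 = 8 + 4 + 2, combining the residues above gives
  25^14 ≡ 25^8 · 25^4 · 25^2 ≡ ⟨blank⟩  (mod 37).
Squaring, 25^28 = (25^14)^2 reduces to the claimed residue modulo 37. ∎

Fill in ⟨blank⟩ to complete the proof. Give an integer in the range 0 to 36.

7

25^8 · 25^4 · 25^2 ≡ 34 · 16 · 33 = 17952.
17952 mod 37 = 7, so 25^14 ≡ 7 (mod 37).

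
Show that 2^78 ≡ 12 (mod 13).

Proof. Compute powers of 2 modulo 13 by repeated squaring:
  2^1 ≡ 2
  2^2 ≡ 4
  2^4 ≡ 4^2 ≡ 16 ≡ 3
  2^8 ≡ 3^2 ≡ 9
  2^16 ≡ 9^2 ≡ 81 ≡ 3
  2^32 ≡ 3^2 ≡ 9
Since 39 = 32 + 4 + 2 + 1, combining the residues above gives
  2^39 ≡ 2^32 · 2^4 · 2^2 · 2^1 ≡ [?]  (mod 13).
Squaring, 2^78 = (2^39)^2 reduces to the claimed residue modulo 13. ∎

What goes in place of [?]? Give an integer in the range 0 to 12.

2^32 · 2^4 · 2^2 · 2^1 ≡ 9 · 3 · 4 · 2 = 216.
216 mod 13 = 8, so 2^39 ≡ 8 (mod 13).

8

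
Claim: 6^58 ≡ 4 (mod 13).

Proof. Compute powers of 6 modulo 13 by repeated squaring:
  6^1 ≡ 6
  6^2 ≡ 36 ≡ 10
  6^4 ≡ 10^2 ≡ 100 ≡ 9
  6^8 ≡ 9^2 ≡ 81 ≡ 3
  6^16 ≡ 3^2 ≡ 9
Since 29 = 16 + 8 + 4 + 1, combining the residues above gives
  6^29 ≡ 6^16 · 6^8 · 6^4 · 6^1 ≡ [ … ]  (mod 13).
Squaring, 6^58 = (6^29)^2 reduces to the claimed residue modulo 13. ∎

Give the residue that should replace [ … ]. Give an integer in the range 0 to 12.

Multiply the listed residues: 9 · 3 · 9 · 6 = 27 → 243 → 1458.
Reducing modulo 13: 1458 = 112·13 + 2, so 6^29 ≡ 2.

2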